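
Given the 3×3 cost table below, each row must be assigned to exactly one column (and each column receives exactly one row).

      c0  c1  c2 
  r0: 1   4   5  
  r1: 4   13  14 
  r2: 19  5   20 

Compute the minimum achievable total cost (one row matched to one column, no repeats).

optimal assignment: row0→col2 (cost 5), row1→col0 (cost 4), row2→col1 (cost 5)
total = 5 + 4 + 5 = 14

Minimum assignment cost: 14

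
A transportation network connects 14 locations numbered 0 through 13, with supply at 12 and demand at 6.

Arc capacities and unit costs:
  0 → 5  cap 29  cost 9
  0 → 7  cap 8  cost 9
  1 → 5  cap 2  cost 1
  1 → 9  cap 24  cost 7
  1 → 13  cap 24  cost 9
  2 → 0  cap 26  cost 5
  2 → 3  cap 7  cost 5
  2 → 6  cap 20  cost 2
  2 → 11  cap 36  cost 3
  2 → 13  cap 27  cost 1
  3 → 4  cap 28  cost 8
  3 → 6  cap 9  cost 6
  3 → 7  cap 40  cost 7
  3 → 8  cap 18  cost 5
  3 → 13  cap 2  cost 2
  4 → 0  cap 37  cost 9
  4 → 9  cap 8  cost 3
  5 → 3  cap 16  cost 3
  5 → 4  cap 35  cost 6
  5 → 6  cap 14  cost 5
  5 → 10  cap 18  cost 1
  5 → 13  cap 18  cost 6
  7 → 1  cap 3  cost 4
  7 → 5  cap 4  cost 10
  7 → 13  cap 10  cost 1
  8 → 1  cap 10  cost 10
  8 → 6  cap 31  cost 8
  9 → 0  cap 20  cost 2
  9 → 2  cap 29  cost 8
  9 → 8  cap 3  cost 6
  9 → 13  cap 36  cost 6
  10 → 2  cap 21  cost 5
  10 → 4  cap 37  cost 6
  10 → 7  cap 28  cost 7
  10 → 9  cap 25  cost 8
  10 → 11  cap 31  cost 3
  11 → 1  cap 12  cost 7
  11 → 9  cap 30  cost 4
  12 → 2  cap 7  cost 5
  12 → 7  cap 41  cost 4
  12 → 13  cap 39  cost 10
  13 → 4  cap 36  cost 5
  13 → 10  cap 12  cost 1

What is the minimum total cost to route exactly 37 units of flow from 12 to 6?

shortest-cost path #1: 12→2→6 push 7 @ unit cost 7 (adds 49)
shortest-cost path #2: 12→7→13→10→2→6 push 10 @ unit cost 13 (adds 130)
shortest-cost path #3: 12→7→1→5→6 push 2 @ unit cost 14 (adds 28)
shortest-cost path #4: 12→13→10→2→6 push 2 @ unit cost 18 (adds 36)
shortest-cost path #5: 12→7→5→6 push 4 @ unit cost 19 (adds 76)
shortest-cost path #6: 12→7→1→9→2→6 push 1 @ unit cost 25 (adds 25)
shortest-cost path #7: 12→13→4→9→8→6 push 3 @ unit cost 32 (adds 96)
shortest-cost path #8: 12→13→4→9→0→5→6 push 5 @ unit cost 34 (adds 170)
shortest-cost path #9: 12→13→4→0→5→6 push 3 @ unit cost 38 (adds 114)
total cost = 724

Minimum cost for 37 units: 724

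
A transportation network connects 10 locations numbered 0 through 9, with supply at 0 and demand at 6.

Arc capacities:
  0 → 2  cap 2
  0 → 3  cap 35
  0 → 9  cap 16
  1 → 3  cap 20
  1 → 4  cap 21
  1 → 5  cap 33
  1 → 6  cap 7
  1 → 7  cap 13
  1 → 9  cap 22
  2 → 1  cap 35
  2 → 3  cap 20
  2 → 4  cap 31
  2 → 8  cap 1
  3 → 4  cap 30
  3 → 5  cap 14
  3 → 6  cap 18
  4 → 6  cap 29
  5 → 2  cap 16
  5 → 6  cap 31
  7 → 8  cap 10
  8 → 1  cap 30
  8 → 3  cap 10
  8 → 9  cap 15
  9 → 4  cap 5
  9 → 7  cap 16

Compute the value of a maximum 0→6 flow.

Maximum flow value: 52

augment #1: 0→3→6 bottleneck 18, total now 18
augment #2: 0→2→1→6 bottleneck 2, total now 20
augment #3: 0→3→4→6 bottleneck 17, total now 37
augment #4: 0→9→4→6 bottleneck 5, total now 42
augment #5: 0→9→7→8→1→6 bottleneck 5, total now 47
augment #6: 0→9→7→8→1→4→6 bottleneck 5, total now 52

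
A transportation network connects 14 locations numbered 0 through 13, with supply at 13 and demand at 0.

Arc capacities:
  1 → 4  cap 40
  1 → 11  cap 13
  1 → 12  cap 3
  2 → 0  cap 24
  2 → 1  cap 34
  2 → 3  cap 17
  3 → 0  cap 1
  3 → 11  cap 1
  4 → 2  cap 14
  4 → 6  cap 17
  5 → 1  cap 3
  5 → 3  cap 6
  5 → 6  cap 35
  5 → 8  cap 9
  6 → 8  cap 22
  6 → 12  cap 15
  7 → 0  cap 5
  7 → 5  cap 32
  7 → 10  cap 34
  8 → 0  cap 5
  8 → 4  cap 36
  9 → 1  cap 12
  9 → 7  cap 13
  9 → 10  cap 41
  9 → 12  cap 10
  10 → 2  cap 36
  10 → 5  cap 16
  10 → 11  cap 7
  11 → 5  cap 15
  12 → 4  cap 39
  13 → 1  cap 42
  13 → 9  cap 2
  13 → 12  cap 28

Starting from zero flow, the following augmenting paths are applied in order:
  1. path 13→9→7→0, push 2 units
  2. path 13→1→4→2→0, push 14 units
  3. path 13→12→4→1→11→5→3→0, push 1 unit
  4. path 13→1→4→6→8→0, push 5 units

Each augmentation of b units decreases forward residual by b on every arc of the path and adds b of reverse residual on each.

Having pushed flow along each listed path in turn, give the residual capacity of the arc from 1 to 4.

after path 1 (13→9→7→0, push 2): res(1,4)=40
after path 2 (13→1→4→2→0, push 14): res(1,4)=26
after path 3 (13→12→4→1→11→5→3→0, push 1): res(1,4)=27
after path 4 (13→1→4→6→8→0, push 5): res(1,4)=22

Residual capacity of (1,4): 22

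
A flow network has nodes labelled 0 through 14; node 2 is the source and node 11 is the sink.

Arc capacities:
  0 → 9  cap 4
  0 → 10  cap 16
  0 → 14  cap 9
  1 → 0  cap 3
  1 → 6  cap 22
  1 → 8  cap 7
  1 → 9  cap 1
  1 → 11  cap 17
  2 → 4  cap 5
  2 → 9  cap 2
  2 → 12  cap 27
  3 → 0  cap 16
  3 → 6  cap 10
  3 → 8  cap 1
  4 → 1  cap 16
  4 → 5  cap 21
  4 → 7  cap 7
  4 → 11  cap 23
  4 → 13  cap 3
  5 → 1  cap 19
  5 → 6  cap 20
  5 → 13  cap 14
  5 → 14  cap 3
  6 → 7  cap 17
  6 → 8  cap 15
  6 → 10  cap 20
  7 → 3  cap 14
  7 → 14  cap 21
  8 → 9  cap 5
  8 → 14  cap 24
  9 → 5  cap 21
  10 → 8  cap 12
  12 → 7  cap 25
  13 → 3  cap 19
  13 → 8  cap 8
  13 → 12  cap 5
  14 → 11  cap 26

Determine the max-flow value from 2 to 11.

augment #1: 2→4→11 bottleneck 5, total now 5
augment #2: 2→9→5→1→11 bottleneck 2, total now 7
augment #3: 2→12→7→14→11 bottleneck 21, total now 28
augment #4: 2→12→7→3→0→14→11 bottleneck 4, total now 32

Maximum flow value: 32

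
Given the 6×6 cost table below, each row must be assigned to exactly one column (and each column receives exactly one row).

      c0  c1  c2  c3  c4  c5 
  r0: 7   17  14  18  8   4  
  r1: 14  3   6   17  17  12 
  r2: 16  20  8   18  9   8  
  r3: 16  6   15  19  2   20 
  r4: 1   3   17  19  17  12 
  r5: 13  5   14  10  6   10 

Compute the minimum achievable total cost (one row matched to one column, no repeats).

Minimum assignment cost: 28

optimal assignment: row0→col5 (cost 4), row1→col1 (cost 3), row2→col2 (cost 8), row3→col4 (cost 2), row4→col0 (cost 1), row5→col3 (cost 10)
total = 4 + 3 + 8 + 2 + 1 + 10 = 28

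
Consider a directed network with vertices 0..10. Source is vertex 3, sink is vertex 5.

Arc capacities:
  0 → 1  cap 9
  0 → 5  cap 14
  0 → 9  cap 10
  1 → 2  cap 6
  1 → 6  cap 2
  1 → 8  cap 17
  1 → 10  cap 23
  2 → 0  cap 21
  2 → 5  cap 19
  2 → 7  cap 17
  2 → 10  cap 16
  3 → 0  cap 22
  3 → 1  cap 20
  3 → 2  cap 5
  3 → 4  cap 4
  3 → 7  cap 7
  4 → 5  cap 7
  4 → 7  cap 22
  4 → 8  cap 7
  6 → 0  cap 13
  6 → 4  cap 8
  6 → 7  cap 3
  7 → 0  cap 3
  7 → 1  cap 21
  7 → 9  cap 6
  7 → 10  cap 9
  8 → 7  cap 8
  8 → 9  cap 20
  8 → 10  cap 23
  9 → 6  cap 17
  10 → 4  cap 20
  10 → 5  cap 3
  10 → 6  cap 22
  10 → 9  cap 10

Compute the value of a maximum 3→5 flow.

Maximum flow value: 35

augment #1: 3→0→5 bottleneck 14, total now 14
augment #2: 3→2→5 bottleneck 5, total now 19
augment #3: 3→4→5 bottleneck 4, total now 23
augment #4: 3→1→2→5 bottleneck 6, total now 29
augment #5: 3→1→10→5 bottleneck 3, total now 32
augment #6: 3→1→6→4→5 bottleneck 2, total now 34
augment #7: 3→1→10→4→5 bottleneck 1, total now 35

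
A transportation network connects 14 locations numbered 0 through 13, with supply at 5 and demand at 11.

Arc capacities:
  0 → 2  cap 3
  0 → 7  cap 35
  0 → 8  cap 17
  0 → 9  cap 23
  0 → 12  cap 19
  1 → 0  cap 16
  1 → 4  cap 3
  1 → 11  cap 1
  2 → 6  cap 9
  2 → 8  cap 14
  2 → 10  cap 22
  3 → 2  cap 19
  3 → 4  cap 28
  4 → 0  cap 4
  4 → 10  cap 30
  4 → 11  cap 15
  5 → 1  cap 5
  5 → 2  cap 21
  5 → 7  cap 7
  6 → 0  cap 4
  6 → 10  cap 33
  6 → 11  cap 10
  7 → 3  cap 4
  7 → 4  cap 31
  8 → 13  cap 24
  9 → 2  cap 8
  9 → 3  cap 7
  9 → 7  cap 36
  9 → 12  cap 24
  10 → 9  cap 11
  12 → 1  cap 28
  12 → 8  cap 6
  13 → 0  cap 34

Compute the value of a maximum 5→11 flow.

Maximum flow value: 25

augment #1: 5→1→11 bottleneck 1, total now 1
augment #2: 5→1→4→11 bottleneck 3, total now 4
augment #3: 5→2→6→11 bottleneck 9, total now 13
augment #4: 5→7→4→11 bottleneck 7, total now 20
augment #5: 5→1→0→7→4→11 bottleneck 1, total now 21
augment #6: 5→2→10→9→3→4→11 bottleneck 4, total now 25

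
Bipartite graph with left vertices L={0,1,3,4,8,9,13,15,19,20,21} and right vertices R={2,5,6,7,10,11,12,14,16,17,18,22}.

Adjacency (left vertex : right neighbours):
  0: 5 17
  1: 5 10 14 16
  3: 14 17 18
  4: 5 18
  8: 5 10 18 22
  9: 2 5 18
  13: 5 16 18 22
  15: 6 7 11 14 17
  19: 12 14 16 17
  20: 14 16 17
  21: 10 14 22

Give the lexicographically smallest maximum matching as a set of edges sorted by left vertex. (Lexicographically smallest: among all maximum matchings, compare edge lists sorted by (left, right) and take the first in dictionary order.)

|M| = 10 (so the lex-smallest maximum matching has 10 edges)
process left vertices in ascending order; for each, take the smallest-labelled available neighbour that still permits 10 edges overall, or leave it unmatched if none does
lex-smallest matching: {0-5, 1-10, 3-14, 4-18, 8-22, 9-2, 13-16, 15-6, 19-12, 20-17}

Lex-smallest maximum matching: {(0,5), (1,10), (3,14), (4,18), (8,22), (9,2), (13,16), (15,6), (19,12), (20,17)}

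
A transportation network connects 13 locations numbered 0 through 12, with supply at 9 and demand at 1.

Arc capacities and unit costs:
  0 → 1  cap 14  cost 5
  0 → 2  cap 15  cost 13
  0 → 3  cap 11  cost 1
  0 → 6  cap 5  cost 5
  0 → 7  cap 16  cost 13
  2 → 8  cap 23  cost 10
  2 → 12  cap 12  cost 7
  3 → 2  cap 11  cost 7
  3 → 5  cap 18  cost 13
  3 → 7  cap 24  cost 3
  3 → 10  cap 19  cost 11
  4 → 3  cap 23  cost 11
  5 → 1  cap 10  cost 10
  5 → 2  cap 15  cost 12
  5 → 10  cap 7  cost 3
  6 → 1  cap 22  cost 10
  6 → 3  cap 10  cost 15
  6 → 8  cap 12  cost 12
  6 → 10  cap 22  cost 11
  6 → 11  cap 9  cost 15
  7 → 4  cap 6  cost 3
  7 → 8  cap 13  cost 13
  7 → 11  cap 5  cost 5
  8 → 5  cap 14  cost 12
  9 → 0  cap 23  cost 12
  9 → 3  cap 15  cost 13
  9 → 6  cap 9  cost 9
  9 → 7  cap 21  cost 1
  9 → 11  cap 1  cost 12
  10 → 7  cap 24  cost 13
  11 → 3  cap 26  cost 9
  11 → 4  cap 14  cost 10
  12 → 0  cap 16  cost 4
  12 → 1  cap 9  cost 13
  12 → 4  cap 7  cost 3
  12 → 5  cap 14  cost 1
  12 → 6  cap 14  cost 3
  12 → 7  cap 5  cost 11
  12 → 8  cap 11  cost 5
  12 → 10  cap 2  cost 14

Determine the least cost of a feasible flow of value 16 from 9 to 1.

Minimum cost for 16 units: 276

shortest-cost path #1: 9→0→1 push 14 @ unit cost 17 (adds 238)
shortest-cost path #2: 9→6→1 push 2 @ unit cost 19 (adds 38)
total cost = 276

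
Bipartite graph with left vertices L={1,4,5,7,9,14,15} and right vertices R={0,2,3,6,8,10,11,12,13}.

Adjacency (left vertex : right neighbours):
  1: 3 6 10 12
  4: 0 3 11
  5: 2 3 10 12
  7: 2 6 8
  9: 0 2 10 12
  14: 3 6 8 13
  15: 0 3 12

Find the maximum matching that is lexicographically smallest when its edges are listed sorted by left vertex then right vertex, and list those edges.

Lex-smallest maximum matching: {(1,3), (4,0), (5,2), (7,6), (9,10), (14,8), (15,12)}

|M| = 7 (so the lex-smallest maximum matching has 7 edges)
process left vertices in ascending order; for each, take the smallest-labelled available neighbour that still permits 7 edges overall, or leave it unmatched if none does
lex-smallest matching: {1-3, 4-0, 5-2, 7-6, 9-10, 14-8, 15-12}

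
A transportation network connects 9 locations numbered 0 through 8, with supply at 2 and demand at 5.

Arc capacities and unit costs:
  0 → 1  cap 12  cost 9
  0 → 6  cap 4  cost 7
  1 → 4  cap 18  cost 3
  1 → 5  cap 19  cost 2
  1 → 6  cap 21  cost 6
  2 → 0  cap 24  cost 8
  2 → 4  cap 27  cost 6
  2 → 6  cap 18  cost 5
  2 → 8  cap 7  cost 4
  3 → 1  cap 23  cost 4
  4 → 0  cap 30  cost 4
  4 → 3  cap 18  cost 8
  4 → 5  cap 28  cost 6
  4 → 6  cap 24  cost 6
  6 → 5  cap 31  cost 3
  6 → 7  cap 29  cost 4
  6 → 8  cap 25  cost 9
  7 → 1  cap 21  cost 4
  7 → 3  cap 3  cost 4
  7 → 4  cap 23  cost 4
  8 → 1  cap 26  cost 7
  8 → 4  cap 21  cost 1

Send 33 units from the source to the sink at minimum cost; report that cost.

shortest-cost path #1: 2→6→5 push 18 @ unit cost 8 (adds 144)
shortest-cost path #2: 2→8→4→5 push 7 @ unit cost 11 (adds 77)
shortest-cost path #3: 2→4→5 push 8 @ unit cost 12 (adds 96)
total cost = 317

Minimum cost for 33 units: 317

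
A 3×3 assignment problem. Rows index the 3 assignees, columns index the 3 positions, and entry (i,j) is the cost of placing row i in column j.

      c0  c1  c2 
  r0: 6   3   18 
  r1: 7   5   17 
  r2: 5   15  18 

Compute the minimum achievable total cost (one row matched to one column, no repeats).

optimal assignment: row0→col1 (cost 3), row1→col2 (cost 17), row2→col0 (cost 5)
total = 3 + 17 + 5 = 25

Minimum assignment cost: 25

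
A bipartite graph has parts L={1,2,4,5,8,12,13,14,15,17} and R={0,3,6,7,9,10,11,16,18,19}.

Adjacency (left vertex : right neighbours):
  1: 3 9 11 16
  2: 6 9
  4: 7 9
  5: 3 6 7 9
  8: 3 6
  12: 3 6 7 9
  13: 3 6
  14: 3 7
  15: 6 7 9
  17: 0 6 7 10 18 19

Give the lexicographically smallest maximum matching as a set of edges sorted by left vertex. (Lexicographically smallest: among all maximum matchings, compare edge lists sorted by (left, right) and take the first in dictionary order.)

|M| = 6 (so the lex-smallest maximum matching has 6 edges)
process left vertices in ascending order; for each, take the smallest-labelled available neighbour that still permits 6 edges overall, or leave it unmatched if none does
lex-smallest matching: {1-11, 2-6, 4-7, 5-3, 12-9, 17-0}

Lex-smallest maximum matching: {(1,11), (2,6), (4,7), (5,3), (12,9), (17,0)}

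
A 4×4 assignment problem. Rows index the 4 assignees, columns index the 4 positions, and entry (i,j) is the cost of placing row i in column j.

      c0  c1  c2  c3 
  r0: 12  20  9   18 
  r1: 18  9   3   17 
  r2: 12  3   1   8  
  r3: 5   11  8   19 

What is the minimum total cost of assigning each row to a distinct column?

optimal assignment: row0→col3 (cost 18), row1→col2 (cost 3), row2→col1 (cost 3), row3→col0 (cost 5)
total = 18 + 3 + 3 + 5 = 29

Minimum assignment cost: 29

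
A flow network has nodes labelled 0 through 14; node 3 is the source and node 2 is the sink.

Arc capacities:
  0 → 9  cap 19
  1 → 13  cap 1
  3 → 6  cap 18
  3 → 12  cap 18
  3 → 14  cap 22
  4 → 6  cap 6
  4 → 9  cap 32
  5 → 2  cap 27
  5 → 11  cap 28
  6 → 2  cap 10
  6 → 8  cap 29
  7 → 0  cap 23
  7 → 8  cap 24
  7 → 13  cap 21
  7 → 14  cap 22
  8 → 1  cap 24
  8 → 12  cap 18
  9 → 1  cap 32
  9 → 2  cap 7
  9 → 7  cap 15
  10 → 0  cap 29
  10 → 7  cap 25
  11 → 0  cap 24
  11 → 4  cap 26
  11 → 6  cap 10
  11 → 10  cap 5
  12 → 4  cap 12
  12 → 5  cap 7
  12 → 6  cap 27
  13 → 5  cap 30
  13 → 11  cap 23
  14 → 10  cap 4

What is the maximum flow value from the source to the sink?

augment #1: 3→6→2 bottleneck 10, total now 10
augment #2: 3→12→5→2 bottleneck 7, total now 17
augment #3: 3→12→4→9→2 bottleneck 7, total now 24
augment #4: 3→6→8→1→13→5→2 bottleneck 1, total now 25
augment #5: 3→14→10→7→13→5→2 bottleneck 4, total now 29
augment #6: 3→12→4→9→7→13→5→2 bottleneck 4, total now 33
augment #7: 3→6→8→12→4→9→7→13→5→2 bottleneck 1, total now 34

Maximum flow value: 34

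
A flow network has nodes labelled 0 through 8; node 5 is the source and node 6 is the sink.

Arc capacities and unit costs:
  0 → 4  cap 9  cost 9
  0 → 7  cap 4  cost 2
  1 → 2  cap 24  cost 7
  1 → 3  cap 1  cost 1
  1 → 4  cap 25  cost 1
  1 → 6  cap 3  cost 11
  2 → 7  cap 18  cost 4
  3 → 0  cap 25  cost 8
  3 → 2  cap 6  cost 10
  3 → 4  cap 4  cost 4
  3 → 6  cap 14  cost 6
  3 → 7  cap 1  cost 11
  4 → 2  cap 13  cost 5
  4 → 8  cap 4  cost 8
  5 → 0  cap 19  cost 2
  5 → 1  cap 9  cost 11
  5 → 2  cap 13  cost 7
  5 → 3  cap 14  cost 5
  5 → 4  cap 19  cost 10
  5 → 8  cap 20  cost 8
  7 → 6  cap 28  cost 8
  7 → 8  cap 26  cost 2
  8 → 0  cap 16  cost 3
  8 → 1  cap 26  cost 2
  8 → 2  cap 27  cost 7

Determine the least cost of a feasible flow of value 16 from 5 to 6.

shortest-cost path #1: 5→3→6 push 14 @ unit cost 11 (adds 154)
shortest-cost path #2: 5→0→7→6 push 2 @ unit cost 12 (adds 24)
total cost = 178

Minimum cost for 16 units: 178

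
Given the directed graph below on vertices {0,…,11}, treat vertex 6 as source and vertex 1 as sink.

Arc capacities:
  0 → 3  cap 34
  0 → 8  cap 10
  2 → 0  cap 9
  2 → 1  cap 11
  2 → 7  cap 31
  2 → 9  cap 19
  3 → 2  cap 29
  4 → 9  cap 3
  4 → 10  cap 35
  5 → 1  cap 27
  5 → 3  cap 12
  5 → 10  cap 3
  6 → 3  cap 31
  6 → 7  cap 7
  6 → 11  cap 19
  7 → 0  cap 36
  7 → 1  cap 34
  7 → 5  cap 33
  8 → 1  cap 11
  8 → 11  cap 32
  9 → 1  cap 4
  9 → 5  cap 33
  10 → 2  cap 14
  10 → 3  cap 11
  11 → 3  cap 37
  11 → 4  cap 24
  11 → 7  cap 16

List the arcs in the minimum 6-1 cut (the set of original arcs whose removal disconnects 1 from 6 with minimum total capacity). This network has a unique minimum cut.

Min-cut arcs: {(3,2), (6,7), (6,11)} (total capacity 55)

augment #1: 6→7→1 push 7
augment #2: 6→3→2→1 push 11
augment #3: 6→11→7→1 push 16
augment #4: 6→3→2→7→1 push 11
augment #5: 6→3→2→9→1 push 4
augment #6: 6→3→2→0→8→1 push 3
augment #7: 6→11→4→9→5→1 push 3
max flow = 55; residual-reachable set from 6 gives S-side
cut edges (S→T): {(3,2), (6,7), (6,11)} total cap 55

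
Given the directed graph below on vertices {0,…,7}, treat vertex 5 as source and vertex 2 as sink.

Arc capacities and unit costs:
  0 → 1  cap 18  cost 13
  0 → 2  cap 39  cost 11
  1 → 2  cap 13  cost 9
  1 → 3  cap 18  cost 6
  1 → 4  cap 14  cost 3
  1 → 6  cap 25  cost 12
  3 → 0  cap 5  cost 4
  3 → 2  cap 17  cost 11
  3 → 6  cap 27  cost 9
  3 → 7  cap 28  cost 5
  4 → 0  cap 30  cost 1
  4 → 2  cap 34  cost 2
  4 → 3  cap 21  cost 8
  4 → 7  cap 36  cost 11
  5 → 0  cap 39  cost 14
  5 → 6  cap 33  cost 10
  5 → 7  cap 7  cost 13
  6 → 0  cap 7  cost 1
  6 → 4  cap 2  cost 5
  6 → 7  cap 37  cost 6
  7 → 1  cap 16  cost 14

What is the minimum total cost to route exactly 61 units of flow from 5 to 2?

shortest-cost path #1: 5→6→4→2 push 2 @ unit cost 17 (adds 34)
shortest-cost path #2: 5→6→0→2 push 7 @ unit cost 22 (adds 154)
shortest-cost path #3: 5→0→2 push 32 @ unit cost 25 (adds 800)
shortest-cost path #4: 5→7→1→4→2 push 7 @ unit cost 32 (adds 224)
shortest-cost path #5: 5→0→1→4→2 push 7 @ unit cost 32 (adds 224)
shortest-cost path #6: 5→6→7→1→2 push 6 @ unit cost 39 (adds 234)
total cost = 1670

Minimum cost for 61 units: 1670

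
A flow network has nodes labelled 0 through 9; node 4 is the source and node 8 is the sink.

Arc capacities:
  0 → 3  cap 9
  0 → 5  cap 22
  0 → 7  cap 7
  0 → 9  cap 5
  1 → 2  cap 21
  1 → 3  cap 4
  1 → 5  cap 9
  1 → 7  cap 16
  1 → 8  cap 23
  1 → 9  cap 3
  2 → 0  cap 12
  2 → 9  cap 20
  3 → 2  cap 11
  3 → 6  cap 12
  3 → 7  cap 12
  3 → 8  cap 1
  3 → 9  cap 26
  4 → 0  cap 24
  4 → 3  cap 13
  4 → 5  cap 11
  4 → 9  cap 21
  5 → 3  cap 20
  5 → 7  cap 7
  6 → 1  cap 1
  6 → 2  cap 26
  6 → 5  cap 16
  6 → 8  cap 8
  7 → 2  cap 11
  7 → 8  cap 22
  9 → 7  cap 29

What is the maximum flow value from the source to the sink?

augment #1: 4→3→8 bottleneck 1, total now 1
augment #2: 4→0→7→8 bottleneck 7, total now 8
augment #3: 4→3→6→8 bottleneck 8, total now 16
augment #4: 4→3→7→8 bottleneck 4, total now 20
augment #5: 4→5→7→8 bottleneck 7, total now 27
augment #6: 4→9→7→8 bottleneck 4, total now 31
augment #7: 4→0→3→6→1→8 bottleneck 1, total now 32

Maximum flow value: 32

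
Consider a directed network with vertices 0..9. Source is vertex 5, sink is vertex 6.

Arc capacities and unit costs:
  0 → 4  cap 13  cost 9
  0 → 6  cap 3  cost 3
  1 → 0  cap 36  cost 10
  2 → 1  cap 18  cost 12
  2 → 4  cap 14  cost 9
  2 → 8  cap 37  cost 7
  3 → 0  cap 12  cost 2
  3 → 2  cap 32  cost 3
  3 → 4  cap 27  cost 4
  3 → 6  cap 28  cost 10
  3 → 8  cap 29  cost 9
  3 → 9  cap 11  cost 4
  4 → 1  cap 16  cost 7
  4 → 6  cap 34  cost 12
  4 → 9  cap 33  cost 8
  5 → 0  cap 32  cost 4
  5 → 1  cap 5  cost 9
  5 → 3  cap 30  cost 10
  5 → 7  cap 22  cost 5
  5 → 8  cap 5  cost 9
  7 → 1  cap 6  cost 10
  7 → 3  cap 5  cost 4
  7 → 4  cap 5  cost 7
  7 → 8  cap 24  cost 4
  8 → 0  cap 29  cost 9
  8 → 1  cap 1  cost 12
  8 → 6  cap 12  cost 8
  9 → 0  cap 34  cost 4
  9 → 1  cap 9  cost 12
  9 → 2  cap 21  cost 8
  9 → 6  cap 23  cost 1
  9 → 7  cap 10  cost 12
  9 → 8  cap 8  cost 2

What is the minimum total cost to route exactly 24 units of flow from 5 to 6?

Minimum cost for 24 units: 351

shortest-cost path #1: 5→0→6 push 3 @ unit cost 7 (adds 21)
shortest-cost path #2: 5→7→3→9→6 push 5 @ unit cost 14 (adds 70)
shortest-cost path #3: 5→3→9→6 push 6 @ unit cost 15 (adds 90)
shortest-cost path #4: 5→8→6 push 5 @ unit cost 17 (adds 85)
shortest-cost path #5: 5→7→8→6 push 5 @ unit cost 17 (adds 85)
total cost = 351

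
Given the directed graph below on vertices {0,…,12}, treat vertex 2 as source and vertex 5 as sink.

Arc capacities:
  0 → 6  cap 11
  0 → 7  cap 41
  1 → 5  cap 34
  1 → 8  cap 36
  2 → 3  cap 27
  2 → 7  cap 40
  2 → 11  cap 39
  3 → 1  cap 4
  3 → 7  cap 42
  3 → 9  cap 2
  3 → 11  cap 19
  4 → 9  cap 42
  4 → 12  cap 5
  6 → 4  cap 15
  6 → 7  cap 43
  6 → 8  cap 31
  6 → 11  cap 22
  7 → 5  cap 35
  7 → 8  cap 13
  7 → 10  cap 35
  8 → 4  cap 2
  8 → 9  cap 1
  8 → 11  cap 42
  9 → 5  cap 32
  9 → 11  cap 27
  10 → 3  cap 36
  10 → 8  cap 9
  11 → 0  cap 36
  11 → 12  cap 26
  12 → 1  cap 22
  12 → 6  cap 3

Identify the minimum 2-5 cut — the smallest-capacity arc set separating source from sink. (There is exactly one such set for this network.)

augment #1: 2→7→5 push 35
augment #2: 2→3→1→5 push 4
augment #3: 2→3→9→5 push 2
augment #4: 2→7→8→9→5 push 1
augment #5: 2→11→12→1→5 push 22
augment #6: 2→7→8→4→9→5 push 2
augment #7: 2→11→0→6→4→9→5 push 11
augment #8: 2→11→12→6→4→9→5 push 3
max flow = 80; residual-reachable set from 2 gives S-side
cut edges (S→T): {(0,6), (3,1), (3,9), (7,5), (8,4), (8,9), (12,1), (12,6)} total cap 80

Min-cut arcs: {(0,6), (3,1), (3,9), (7,5), (8,4), (8,9), (12,1), (12,6)} (total capacity 80)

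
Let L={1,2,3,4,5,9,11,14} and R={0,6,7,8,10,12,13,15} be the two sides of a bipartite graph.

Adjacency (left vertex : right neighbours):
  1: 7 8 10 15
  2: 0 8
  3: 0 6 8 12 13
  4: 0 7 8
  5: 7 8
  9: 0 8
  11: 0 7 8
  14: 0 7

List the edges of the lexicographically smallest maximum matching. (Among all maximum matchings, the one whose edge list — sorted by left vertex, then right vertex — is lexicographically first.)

Lex-smallest maximum matching: {(1,10), (2,0), (3,6), (4,7), (5,8)}

|M| = 5 (so the lex-smallest maximum matching has 5 edges)
process left vertices in ascending order; for each, take the smallest-labelled available neighbour that still permits 5 edges overall, or leave it unmatched if none does
lex-smallest matching: {1-10, 2-0, 3-6, 4-7, 5-8}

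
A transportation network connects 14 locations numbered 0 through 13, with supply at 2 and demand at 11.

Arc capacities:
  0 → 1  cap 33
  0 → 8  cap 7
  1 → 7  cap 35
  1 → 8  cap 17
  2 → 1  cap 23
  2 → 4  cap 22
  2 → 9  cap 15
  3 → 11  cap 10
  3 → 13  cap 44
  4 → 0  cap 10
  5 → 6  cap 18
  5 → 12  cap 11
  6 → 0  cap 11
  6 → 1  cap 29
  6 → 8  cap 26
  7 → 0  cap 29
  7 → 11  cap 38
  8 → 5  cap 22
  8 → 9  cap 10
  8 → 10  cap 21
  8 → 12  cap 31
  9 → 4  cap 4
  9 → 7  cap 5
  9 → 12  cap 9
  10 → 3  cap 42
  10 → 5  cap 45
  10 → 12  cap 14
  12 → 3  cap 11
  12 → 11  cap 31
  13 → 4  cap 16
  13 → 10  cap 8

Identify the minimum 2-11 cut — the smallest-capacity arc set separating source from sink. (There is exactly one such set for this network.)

augment #1: 2→1→7→11 push 23
augment #2: 2→9→7→11 push 5
augment #3: 2→9→12→11 push 9
augment #4: 2→4→0→1→7→11 push 10
max flow = 47; residual-reachable set from 2 gives S-side
cut edges (S→T): {(2,1), (4,0), (9,7), (9,12)} total cap 47

Min-cut arcs: {(2,1), (4,0), (9,7), (9,12)} (total capacity 47)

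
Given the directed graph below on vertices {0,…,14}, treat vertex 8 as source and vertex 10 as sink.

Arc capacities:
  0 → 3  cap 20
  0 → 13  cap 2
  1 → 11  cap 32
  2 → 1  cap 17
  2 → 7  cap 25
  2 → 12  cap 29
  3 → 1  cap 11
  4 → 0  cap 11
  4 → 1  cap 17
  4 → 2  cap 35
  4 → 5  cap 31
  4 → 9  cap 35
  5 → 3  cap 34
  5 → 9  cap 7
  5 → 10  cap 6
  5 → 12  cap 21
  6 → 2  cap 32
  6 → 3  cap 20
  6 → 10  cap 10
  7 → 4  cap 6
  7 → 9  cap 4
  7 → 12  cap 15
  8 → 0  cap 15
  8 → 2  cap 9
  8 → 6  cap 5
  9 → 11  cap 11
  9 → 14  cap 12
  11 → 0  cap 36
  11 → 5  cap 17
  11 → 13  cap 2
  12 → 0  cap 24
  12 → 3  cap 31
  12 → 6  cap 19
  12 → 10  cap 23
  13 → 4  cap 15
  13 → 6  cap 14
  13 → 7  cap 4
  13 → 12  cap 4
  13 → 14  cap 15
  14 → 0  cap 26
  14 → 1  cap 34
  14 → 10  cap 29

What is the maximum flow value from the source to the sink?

augment #1: 8→6→10 bottleneck 5, total now 5
augment #2: 8→2→12→10 bottleneck 9, total now 14
augment #3: 8→0→13→6→10 bottleneck 2, total now 16
augment #4: 8→0→3→1→11→5→10 bottleneck 6, total now 22
augment #5: 8→0→3→1→11→5→12→10 bottleneck 5, total now 27

Maximum flow value: 27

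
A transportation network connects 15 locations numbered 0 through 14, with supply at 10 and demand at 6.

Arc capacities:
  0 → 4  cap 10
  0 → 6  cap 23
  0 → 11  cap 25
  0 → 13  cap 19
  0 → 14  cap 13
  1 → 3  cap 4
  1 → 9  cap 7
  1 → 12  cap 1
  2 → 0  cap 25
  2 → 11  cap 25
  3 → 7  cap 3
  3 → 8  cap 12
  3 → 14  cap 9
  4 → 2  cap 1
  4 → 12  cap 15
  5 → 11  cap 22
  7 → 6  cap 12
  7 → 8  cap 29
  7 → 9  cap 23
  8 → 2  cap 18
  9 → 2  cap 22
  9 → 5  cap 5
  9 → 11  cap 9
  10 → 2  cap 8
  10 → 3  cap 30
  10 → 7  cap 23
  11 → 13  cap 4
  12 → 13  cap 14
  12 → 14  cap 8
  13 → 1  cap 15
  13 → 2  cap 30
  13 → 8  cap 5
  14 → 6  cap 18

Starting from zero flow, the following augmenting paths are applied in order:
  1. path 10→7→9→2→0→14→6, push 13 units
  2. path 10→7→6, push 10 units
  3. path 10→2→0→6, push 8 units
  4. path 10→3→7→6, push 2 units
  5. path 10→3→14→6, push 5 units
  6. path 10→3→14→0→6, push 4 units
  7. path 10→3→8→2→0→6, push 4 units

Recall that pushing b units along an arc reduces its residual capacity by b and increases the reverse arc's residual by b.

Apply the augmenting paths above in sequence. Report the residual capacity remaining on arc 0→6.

Residual capacity of (0,6): 7

after path 1 (10→7→9→2→0→14→6, push 13): res(0,6)=23
after path 2 (10→7→6, push 10): res(0,6)=23
after path 3 (10→2→0→6, push 8): res(0,6)=15
after path 4 (10→3→7→6, push 2): res(0,6)=15
after path 5 (10→3→14→6, push 5): res(0,6)=15
after path 6 (10→3→14→0→6, push 4): res(0,6)=11
after path 7 (10→3→8→2→0→6, push 4): res(0,6)=7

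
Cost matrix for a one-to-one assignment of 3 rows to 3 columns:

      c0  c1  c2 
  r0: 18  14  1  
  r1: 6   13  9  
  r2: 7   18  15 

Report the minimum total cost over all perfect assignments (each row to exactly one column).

Minimum assignment cost: 21

optimal assignment: row0→col2 (cost 1), row1→col1 (cost 13), row2→col0 (cost 7)
total = 1 + 13 + 7 = 21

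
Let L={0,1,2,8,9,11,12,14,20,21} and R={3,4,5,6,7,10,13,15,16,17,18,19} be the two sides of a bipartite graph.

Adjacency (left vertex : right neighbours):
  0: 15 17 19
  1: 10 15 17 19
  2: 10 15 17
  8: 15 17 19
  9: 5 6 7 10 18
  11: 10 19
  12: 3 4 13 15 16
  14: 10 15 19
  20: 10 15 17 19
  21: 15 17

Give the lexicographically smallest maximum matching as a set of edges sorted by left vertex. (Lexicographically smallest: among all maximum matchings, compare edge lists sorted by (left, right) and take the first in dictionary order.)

|M| = 6 (so the lex-smallest maximum matching has 6 edges)
process left vertices in ascending order; for each, take the smallest-labelled available neighbour that still permits 6 edges overall, or leave it unmatched if none does
lex-smallest matching: {0-15, 1-10, 2-17, 8-19, 9-5, 12-3}

Lex-smallest maximum matching: {(0,15), (1,10), (2,17), (8,19), (9,5), (12,3)}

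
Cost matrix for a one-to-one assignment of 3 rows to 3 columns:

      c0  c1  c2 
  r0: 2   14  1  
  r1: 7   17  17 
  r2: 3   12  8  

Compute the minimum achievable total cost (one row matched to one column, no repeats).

Minimum assignment cost: 20

optimal assignment: row0→col2 (cost 1), row1→col0 (cost 7), row2→col1 (cost 12)
total = 1 + 7 + 12 = 20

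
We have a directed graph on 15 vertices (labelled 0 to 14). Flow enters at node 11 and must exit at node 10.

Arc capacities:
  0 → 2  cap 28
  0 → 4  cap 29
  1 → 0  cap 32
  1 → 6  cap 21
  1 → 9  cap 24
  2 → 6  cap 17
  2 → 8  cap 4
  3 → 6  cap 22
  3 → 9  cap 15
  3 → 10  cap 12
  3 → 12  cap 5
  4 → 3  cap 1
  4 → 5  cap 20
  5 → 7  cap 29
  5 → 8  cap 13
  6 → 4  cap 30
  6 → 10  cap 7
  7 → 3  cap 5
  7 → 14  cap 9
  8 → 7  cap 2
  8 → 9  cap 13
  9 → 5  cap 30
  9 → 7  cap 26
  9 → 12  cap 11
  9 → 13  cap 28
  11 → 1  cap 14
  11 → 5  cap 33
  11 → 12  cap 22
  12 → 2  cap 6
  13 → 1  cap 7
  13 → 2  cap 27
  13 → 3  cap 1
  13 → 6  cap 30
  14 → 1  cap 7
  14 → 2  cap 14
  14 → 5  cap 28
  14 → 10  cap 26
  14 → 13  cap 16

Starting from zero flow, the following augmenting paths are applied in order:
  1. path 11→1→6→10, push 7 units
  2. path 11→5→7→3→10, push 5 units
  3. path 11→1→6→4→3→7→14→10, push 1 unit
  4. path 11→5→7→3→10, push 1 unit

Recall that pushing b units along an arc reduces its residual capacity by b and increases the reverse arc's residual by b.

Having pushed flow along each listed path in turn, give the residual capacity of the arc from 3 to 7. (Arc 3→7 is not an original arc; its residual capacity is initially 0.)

Residual capacity of (3,7): 5

after path 1 (11→1→6→10, push 7): res(3,7)=0
after path 2 (11→5→7→3→10, push 5): res(3,7)=5
after path 3 (11→1→6→4→3→7→14→10, push 1): res(3,7)=4
after path 4 (11→5→7→3→10, push 1): res(3,7)=5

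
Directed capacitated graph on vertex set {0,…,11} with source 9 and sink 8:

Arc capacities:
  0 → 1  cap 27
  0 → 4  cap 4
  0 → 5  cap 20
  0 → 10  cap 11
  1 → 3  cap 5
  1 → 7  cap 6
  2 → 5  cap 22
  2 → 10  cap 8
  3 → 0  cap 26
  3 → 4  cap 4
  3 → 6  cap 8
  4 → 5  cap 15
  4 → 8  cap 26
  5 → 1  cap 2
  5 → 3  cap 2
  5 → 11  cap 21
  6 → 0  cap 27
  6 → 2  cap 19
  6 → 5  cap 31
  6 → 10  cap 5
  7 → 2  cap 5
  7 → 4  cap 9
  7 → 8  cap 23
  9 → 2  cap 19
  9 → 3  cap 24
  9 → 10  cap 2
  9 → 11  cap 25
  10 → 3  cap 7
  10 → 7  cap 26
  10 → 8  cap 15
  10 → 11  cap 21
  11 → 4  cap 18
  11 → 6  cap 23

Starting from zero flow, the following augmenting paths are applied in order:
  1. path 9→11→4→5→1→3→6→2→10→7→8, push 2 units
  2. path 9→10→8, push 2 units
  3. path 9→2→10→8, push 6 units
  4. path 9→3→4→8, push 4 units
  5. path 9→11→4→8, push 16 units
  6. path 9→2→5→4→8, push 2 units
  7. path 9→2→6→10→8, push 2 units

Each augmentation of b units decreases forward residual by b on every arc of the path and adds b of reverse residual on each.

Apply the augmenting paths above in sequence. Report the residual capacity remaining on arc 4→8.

after path 1 (9→11→4→5→1→3→6→2→10→7→8, push 2): res(4,8)=26
after path 2 (9→10→8, push 2): res(4,8)=26
after path 3 (9→2→10→8, push 6): res(4,8)=26
after path 4 (9→3→4→8, push 4): res(4,8)=22
after path 5 (9→11→4→8, push 16): res(4,8)=6
after path 6 (9→2→5→4→8, push 2): res(4,8)=4
after path 7 (9→2→6→10→8, push 2): res(4,8)=4

Residual capacity of (4,8): 4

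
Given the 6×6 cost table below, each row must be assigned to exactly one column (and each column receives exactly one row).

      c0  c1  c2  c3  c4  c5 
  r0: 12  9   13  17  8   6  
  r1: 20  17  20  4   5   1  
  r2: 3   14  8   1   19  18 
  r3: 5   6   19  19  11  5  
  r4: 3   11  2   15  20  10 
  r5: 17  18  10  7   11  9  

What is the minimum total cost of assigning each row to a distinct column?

Minimum assignment cost: 27

optimal assignment: row0→col4 (cost 8), row1→col5 (cost 1), row2→col0 (cost 3), row3→col1 (cost 6), row4→col2 (cost 2), row5→col3 (cost 7)
total = 8 + 1 + 3 + 6 + 2 + 7 = 27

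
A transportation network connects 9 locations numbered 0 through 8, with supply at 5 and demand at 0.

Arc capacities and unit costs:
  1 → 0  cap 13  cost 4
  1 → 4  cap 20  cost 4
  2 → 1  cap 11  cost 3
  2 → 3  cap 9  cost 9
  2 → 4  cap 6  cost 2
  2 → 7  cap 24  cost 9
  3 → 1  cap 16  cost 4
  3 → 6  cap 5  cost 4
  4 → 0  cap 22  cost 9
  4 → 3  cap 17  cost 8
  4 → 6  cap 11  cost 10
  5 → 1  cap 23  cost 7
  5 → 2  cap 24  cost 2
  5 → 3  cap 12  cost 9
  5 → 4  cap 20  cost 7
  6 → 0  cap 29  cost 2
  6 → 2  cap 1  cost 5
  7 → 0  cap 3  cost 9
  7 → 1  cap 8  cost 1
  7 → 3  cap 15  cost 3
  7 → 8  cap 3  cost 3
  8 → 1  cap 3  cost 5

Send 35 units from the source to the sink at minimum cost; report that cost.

shortest-cost path #1: 5→2→1→0 push 11 @ unit cost 9 (adds 99)
shortest-cost path #2: 5→1→0 push 2 @ unit cost 11 (adds 22)
shortest-cost path #3: 5→2→4→0 push 6 @ unit cost 13 (adds 78)
shortest-cost path #4: 5→3→6→0 push 5 @ unit cost 15 (adds 75)
shortest-cost path #5: 5→4→0 push 11 @ unit cost 16 (adds 176)
total cost = 450

Minimum cost for 35 units: 450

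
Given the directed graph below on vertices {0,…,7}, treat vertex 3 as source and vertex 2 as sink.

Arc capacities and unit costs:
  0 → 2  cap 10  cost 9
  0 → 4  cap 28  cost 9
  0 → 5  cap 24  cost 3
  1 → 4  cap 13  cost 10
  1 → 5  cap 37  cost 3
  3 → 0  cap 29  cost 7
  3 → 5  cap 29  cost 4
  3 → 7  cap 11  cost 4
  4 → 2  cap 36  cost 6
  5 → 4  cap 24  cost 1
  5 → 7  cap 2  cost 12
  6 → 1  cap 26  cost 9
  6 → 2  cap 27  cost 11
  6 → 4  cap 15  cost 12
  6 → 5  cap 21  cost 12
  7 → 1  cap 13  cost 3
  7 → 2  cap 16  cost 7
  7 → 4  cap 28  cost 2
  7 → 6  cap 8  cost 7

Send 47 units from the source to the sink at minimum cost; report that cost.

shortest-cost path #1: 3→7→2 push 11 @ unit cost 11 (adds 121)
shortest-cost path #2: 3→5→4→2 push 24 @ unit cost 11 (adds 264)
shortest-cost path #3: 3→0→2 push 10 @ unit cost 16 (adds 160)
shortest-cost path #4: 3→0→4→2 push 2 @ unit cost 22 (adds 44)
total cost = 589

Minimum cost for 47 units: 589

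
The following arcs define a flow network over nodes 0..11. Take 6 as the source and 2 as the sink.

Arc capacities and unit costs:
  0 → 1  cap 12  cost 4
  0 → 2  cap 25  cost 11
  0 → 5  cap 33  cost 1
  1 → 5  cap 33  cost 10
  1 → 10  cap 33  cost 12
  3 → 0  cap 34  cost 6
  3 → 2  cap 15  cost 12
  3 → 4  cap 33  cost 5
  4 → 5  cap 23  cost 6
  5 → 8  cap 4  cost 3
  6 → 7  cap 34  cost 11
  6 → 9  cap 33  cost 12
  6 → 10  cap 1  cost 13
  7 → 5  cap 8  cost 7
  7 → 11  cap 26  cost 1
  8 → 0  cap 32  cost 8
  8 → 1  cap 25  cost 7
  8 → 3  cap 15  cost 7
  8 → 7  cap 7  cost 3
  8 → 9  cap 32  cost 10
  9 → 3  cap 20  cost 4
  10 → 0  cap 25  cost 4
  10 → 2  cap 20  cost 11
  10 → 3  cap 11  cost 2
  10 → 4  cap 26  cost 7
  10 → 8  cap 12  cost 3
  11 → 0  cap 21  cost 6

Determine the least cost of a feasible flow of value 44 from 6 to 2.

shortest-cost path #1: 6→10→2 push 1 @ unit cost 24 (adds 24)
shortest-cost path #2: 6→9→3→2 push 15 @ unit cost 28 (adds 420)
shortest-cost path #3: 6→7→11→0→2 push 21 @ unit cost 29 (adds 609)
shortest-cost path #4: 6→9→3→0→2 push 4 @ unit cost 33 (adds 132)
shortest-cost path #5: 6→9→3→0→1→10→2 push 1 @ unit cost 49 (adds 49)
shortest-cost path #6: 6→7→5→8→1→10→2 push 2 @ unit cost 51 (adds 102)
total cost = 1336

Minimum cost for 44 units: 1336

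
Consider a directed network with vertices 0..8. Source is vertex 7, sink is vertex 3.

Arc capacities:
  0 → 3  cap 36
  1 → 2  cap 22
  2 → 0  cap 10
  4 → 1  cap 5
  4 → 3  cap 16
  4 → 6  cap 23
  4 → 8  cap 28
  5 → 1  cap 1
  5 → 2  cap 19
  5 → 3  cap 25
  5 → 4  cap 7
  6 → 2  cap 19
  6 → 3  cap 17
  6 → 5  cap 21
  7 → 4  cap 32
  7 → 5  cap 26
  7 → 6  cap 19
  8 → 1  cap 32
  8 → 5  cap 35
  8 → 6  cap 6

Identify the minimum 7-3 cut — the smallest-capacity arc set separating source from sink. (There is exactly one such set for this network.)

augment #1: 7→4→3 push 16
augment #2: 7→5→3 push 25
augment #3: 7→6→3 push 17
augment #4: 7→5→2→0→3 push 1
augment #5: 7→6→2→0→3 push 2
augment #6: 7→4→1→2→0→3 push 5
augment #7: 7→4→6→2→0→3 push 2
max flow = 68; residual-reachable set from 7 gives S-side
cut edges (S→T): {(2,0), (4,3), (5,3), (6,3)} total cap 68

Min-cut arcs: {(2,0), (4,3), (5,3), (6,3)} (total capacity 68)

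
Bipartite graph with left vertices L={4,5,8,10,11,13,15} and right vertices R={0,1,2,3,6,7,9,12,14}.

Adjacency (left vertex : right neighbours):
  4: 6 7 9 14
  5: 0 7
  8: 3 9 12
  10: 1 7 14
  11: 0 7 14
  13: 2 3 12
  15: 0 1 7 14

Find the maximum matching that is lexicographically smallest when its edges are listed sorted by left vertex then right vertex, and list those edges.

|M| = 7 (so the lex-smallest maximum matching has 7 edges)
process left vertices in ascending order; for each, take the smallest-labelled available neighbour that still permits 7 edges overall, or leave it unmatched if none does
lex-smallest matching: {4-6, 5-0, 8-3, 10-1, 11-7, 13-2, 15-14}

Lex-smallest maximum matching: {(4,6), (5,0), (8,3), (10,1), (11,7), (13,2), (15,14)}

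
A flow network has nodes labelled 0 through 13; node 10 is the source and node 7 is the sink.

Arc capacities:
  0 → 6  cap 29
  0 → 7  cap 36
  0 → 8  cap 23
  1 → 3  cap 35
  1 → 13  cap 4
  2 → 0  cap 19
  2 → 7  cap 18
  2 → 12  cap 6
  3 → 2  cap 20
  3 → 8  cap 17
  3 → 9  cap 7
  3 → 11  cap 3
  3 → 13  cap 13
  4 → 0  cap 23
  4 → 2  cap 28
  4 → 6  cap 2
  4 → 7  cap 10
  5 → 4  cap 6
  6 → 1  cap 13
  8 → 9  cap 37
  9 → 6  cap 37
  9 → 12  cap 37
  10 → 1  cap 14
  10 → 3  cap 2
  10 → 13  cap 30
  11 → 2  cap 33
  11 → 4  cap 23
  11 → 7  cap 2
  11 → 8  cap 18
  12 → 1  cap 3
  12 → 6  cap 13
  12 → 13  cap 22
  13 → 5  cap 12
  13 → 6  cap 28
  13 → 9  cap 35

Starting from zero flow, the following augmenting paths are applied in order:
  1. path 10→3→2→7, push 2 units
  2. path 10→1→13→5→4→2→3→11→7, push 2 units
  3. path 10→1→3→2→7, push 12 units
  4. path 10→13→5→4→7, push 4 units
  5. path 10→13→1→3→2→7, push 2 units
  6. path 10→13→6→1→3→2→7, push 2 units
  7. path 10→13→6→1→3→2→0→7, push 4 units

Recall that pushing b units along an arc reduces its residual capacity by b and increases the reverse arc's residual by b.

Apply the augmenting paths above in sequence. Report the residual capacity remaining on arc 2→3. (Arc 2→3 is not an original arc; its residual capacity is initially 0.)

after path 1 (10→3→2→7, push 2): res(2,3)=2
after path 2 (10→1→13→5→4→2→3→11→7, push 2): res(2,3)=0
after path 3 (10→1→3→2→7, push 12): res(2,3)=12
after path 4 (10→13→5→4→7, push 4): res(2,3)=12
after path 5 (10→13→1→3→2→7, push 2): res(2,3)=14
after path 6 (10→13→6→1→3→2→7, push 2): res(2,3)=16
after path 7 (10→13→6→1→3→2→0→7, push 4): res(2,3)=20

Residual capacity of (2,3): 20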